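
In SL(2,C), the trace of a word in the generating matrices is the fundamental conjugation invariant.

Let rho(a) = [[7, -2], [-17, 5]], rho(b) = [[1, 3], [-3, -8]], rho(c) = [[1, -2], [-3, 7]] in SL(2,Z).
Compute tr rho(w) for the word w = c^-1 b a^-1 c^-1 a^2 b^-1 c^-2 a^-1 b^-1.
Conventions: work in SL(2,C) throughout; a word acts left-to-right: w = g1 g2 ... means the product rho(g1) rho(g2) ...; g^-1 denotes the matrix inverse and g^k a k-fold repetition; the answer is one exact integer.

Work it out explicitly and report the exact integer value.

rho(c^-1) = [[7, 2], [3, 1]]
... * rho(b) = [[1, 3], [-3, -8]]  ->  [[1, 5], [0, 1]]
... * rho(a^-1) = [[5, 2], [17, 7]]  ->  [[90, 37], [17, 7]]
... * rho(c^-1) = [[7, 2], [3, 1]]  ->  [[741, 217], [140, 41]]
... * rho(a) = [[7, -2], [-17, 5]]  ->  [[1498, -397], [283, -75]]
... * rho(a) = [[7, -2], [-17, 5]]  ->  [[17235, -4981], [3256, -941]]
... * rho(b^-1) = [[-8, -3], [3, 1]]  ->  [[-152823, -56686], [-28871, -10709]]
... * rho(c^-1) = [[7, 2], [3, 1]]  ->  [[-1239819, -362332], [-234224, -68451]]
... * rho(c^-1) = [[7, 2], [3, 1]]  ->  [[-9765729, -2841970], [-1844921, -536899]]
... * rho(a^-1) = [[5, 2], [17, 7]]  ->  [[-97142135, -39425248], [-18351888, -7448135]]
... * rho(b^-1) = [[-8, -3], [3, 1]]  ->  [[658861336, 252001157], [124470699, 47607529]]
tr = 658861336 + 47607529 = 706468865

706468865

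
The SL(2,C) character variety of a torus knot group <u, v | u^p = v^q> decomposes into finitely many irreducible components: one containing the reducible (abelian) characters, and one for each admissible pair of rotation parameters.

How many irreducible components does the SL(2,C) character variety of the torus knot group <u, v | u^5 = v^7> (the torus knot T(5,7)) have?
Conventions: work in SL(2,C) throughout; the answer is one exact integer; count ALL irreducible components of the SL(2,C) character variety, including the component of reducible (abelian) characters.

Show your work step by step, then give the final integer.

Gamma = < u, v | u^5 = v^7 > (torus knot T(5,7)); the central element u^5 = v^7 acts as +I or -I in any irreducible SL(2,C) representation.
This locks tr(u) to 2*cos(pi*alpha/5), alpha in 1..4, and tr(v) to 2*cos(pi*beta/7), beta in 1..6, on each component of irreducible characters.
Consistency of u^5 = (-1)^alpha I with v^7 = (-1)^beta I forces alpha = beta (mod 2).
Counting: 2 odd alphas x 3 odd betas + 2 even alphas x 3 even betas = 6 + 6 = 12.
Total: 12 irreducible-character components + 1 reducible (abelian) component = 13.

13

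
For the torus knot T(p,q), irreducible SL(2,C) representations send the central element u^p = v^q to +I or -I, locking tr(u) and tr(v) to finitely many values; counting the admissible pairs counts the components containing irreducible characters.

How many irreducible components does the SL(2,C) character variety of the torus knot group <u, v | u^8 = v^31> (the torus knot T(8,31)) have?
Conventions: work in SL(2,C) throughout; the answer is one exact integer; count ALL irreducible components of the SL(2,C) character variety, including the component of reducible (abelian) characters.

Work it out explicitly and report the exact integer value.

106

For T(8,31): irreducibility forces the central element u^8 = v^31 to one of +I, -I.
On an irreducible component, tr(u) is locked at 2*cos(pi*alpha/8) for some alpha in 1..7, and tr(v) at 2*cos(pi*beta/31) for some beta in 1..30.
Consistency of u^8 = (-1)^alpha I with v^31 = (-1)^beta I forces alpha = beta (mod 2).
Counting: 4 odd alphas x 15 odd betas + 3 even alphas x 15 even betas = 60 + 45 = 105.
That is 105 components of irreducible characters, and with the reducible (abelian) component the total is 106.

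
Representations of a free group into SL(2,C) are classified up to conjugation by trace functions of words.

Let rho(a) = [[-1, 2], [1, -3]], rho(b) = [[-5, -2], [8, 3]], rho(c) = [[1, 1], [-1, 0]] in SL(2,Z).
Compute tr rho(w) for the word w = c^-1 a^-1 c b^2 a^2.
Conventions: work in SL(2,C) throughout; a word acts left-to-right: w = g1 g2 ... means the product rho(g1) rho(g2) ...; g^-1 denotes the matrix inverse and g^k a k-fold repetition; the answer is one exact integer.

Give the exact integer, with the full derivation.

rho(c^-1) = [[0, -1], [1, 1]]
... * rho(a^-1) = [[-3, -2], [-1, -1]]  ->  [[1, 1], [-4, -3]]
... * rho(c) = [[1, 1], [-1, 0]]  ->  [[0, 1], [-1, -4]]
... * rho(b) = [[-5, -2], [8, 3]]  ->  [[8, 3], [-27, -10]]
... * rho(b) = [[-5, -2], [8, 3]]  ->  [[-16, -7], [55, 24]]
... * rho(a) = [[-1, 2], [1, -3]]  ->  [[9, -11], [-31, 38]]
... * rho(a) = [[-1, 2], [1, -3]]  ->  [[-20, 51], [69, -176]]
tr = -20 + -176 = -196

-196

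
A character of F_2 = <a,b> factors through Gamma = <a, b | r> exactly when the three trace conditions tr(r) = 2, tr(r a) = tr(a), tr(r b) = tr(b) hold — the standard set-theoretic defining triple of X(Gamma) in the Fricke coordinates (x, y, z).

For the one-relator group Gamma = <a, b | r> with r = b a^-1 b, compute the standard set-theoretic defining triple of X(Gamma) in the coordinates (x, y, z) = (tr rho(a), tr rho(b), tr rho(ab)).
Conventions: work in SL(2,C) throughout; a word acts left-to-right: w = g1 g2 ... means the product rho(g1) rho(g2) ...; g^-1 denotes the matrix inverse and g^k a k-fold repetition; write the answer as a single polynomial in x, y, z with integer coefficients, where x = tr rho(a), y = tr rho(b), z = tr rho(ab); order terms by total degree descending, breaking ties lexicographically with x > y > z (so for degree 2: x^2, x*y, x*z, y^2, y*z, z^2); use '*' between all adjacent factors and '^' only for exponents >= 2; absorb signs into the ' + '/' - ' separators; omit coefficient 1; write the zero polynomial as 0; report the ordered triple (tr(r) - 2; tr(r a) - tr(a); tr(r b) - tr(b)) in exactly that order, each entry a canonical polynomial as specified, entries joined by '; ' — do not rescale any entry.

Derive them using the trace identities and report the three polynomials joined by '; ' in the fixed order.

trace(b^2) = trace(b) trace(b) - trace(1)  (reduce the b square) = y^2 - 2
reduce: trace(b^2 a) = trace(b) trace(a b) - trace(a)  (reduce the b square) = y*z - x
trace(b a^-1 b) = trace(b^2) trace(a) - trace(b^2 a)  (eliminate a^-1) = x*y^2 - y*z - x
trace(b a b a) = trace(a b) trace(a b) - trace(1)   [split at a repeated a] = z^2 - 2
trace(b a^-1 b a) = trace(b a b) trace(a) - trace(b a b a)   [inverse elimination on a] = x*y*z - x^2 - z^2 + 2
so trace(b^3) = trace(b) trace(b^2) - trace(b) = y^3 - 3*y
so trace(b^3 a) = trace(b) trace(b a b) - trace(b a) = y^2*z - x*y - z
trace(b a^-1 b^2) = trace(b^3) trace(a) - trace(b^3 a) = x*y^3 - y^2*z - 2*x*y + z
assemble the triple (trace(r) - 2; trace(r a) - x; trace(r b) - y)

x*y^2 - y*z - x - 2; x*y*z - x^2 - z^2 - x + 2; x*y^3 - y^2*z - 2*x*y - y + z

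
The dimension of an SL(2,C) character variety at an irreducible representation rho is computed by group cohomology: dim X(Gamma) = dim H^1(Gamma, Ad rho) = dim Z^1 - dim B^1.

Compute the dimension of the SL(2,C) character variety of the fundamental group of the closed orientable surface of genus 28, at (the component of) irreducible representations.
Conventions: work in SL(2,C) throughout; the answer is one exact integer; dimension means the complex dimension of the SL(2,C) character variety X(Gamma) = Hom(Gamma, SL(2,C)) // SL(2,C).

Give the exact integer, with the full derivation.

162

pi_1 of the closed genus-28 surface has 56 generators bound by the single product-of-commutators relator.
Before the relator condition, cocycle space has dim 3*56 = 168.
H^2 = coker(d_2) is dual to H^0 = 0 at irreducible rho (Poincare duality), so d_2 is onto: dim Z^1 = 165.
As always at irreducible rho, dim B^1 = 3.
Hence dim X = 165 - 3 = 162.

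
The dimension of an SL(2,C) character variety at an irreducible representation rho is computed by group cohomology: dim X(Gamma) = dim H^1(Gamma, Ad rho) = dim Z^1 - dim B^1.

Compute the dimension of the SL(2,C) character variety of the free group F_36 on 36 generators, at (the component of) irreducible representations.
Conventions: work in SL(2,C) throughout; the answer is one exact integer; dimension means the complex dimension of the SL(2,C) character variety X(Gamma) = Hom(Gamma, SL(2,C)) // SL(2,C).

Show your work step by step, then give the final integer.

Gamma = F_36 has 36 generators and no relators.
A cocycle picks one sl_2 vector per generator freely, giving dim Z^1 = 3*36 = 108.
dim B^1 = 3: the coboundary map is injective because an irreducible image has centralizer 0 in sl_2.
Therefore dim X = 108 - 3 = 105.

105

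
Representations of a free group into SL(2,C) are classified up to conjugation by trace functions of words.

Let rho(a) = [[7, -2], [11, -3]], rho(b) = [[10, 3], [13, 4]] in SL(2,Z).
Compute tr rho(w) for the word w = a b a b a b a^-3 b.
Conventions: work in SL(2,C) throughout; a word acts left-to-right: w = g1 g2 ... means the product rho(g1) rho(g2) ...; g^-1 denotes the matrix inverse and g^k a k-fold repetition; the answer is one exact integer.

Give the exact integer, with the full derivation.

-53248001

rho(a) = [[7, -2], [11, -3]]
... * rho(b) = [[10, 3], [13, 4]]  ->  [[44, 13], [71, 21]]
... * rho(a) = [[7, -2], [11, -3]]  ->  [[451, -127], [728, -205]]
... * rho(b) = [[10, 3], [13, 4]]  ->  [[2859, 845], [4615, 1364]]
... * rho(a) = [[7, -2], [11, -3]]  ->  [[29308, -8253], [47309, -13322]]
... * rho(b) = [[10, 3], [13, 4]]  ->  [[185791, 54912], [299904, 88639]]
... * rho(a^-1) = [[-3, 2], [-11, 7]]  ->  [[-1161405, 755966], [-1874741, 1220281]]
... * rho(a^-1) = [[-3, 2], [-11, 7]]  ->  [[-4831411, 2968952], [-7798868, 4792485]]
... * rho(a^-1) = [[-3, 2], [-11, 7]]  ->  [[-18164239, 11119842], [-29320731, 17949659]]
... * rho(b) = [[10, 3], [13, 4]]  ->  [[-37084444, -10013349], [-59861743, -16163557]]
tr = -37084444 + -16163557 = -53248001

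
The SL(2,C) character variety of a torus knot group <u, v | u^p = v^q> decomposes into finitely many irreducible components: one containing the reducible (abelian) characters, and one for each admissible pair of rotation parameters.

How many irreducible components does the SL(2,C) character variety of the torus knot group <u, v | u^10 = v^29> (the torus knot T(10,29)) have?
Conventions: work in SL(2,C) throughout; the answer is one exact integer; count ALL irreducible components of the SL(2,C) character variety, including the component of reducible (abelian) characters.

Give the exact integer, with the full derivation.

127

For T(10,29): irreducibility forces the central element u^10 = v^29 to one of +I, -I.
So on each irreducible component the traces are pinned: tr(u) = 2*cos(pi*alpha/10) with 1 <= alpha <= 9, tr(v) = 2*cos(pi*beta/29) with 1 <= beta <= 28.
Consistency of u^10 = (-1)^alpha I with v^29 = (-1)^beta I forces alpha = beta (mod 2).
count pairs: odd alpha (5 choices) x odd beta (14), plus even alpha (4) x even beta (14): 5*14 + 4*14 = 126.
That is 126 components of irreducible characters, and with the reducible (abelian) component the total is 127.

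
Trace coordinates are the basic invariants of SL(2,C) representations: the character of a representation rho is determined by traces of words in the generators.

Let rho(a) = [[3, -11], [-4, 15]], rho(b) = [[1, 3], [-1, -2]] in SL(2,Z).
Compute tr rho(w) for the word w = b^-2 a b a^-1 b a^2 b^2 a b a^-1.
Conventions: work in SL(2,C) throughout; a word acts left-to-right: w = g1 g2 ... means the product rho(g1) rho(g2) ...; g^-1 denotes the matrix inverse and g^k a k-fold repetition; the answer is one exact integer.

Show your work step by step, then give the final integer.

rho(b^-1) = [[-2, -3], [1, 1]]
... * rho(b^-1) = [[-2, -3], [1, 1]]  ->  [[1, 3], [-1, -2]]
... * rho(a) = [[3, -11], [-4, 15]]  ->  [[-9, 34], [5, -19]]
... * rho(b) = [[1, 3], [-1, -2]]  ->  [[-43, -95], [24, 53]]
... * rho(a^-1) = [[15, 11], [4, 3]]  ->  [[-1025, -758], [572, 423]]
... * rho(b) = [[1, 3], [-1, -2]]  ->  [[-267, -1559], [149, 870]]
... * rho(a) = [[3, -11], [-4, 15]]  ->  [[5435, -20448], [-3033, 11411]]
... * rho(a) = [[3, -11], [-4, 15]]  ->  [[98097, -366505], [-54743, 204528]]
... * rho(b) = [[1, 3], [-1, -2]]  ->  [[464602, 1027301], [-259271, -573285]]
... * rho(b) = [[1, 3], [-1, -2]]  ->  [[-562699, -660796], [314014, 368757]]
... * rho(a) = [[3, -11], [-4, 15]]  ->  [[955087, -3722251], [-532986, 2077201]]
... * rho(b) = [[1, 3], [-1, -2]]  ->  [[4677338, 10309763], [-2610187, -5753360]]
... * rho(a^-1) = [[15, 11], [4, 3]]  ->  [[111399122, 82380007], [-62166245, -45972137]]
tr = 111399122 + -45972137 = 65426985

65426985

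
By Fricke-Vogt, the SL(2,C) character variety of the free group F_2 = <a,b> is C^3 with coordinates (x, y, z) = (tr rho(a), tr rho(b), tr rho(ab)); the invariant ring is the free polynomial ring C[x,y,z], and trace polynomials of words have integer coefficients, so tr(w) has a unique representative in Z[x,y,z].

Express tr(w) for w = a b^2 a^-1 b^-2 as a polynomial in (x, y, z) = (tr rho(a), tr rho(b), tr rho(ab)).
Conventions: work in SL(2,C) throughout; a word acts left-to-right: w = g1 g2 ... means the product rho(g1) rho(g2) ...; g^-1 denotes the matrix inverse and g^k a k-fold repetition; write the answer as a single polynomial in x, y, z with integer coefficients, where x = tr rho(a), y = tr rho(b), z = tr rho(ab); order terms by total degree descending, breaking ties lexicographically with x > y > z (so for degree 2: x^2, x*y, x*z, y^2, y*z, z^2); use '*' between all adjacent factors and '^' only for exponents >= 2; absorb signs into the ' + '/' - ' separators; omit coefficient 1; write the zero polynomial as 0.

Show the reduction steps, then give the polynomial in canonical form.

-x*y^3*z + x^2*y^2 + y^4 + y^2*z^2 - 4*y^2 + 2

tr(a^2 b) = tr(a) tr(b a) - tr(b)   [square of a] = x*z - y
tr(a^2) = tr(a) tr(a) - tr(1)   [square of a] = x^2 - 2
tr(a b^2 a) = tr(b) tr(a^2 b) - tr(a^2)   [square of b] = x*y*z - x^2 - y^2 + 2
tr(a b a b) = tr(a b) tr(a b) - tr(1)   [split at a repeated a] = z^2 - 2
tr(a b^2 a b) = tr(b) tr(a b a b) - tr(a b a)   [square of b] = y*z^2 - x*z - y
tr(a b^2 a b^-1) = tr(a b^2 a) tr(b) - tr(a b^2 a b)   [inverse elimination on b] = x*y^2*z - x^2*y - y^3 - y*z^2 + x*z + 3*y
tr(b^-2 a b^2 a) = tr(a b^2 a b^-1) tr(b) - tr(a b^2 a)   [inverse elimination on b] = x*y^3*z - x^2*y^2 - y^4 - y^2*z^2 + x^2 + 4*y^2 - 2
tr(a b^2 a^-1 b^-2) = tr(b^-2 a b^2) tr(a) - tr(b^-2 a b^2 a)   [inverse elimination on a] = -x*y^3*z + x^2*y^2 + y^4 + y^2*z^2 - 4*y^2 + 2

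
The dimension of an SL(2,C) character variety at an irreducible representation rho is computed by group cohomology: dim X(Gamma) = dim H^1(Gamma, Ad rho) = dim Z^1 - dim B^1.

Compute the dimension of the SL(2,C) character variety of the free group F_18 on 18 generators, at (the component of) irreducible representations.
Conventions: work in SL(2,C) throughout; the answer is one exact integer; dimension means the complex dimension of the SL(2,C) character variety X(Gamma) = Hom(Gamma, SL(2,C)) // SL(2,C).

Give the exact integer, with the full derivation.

51

Here Gamma is free of rank 18 — no relator constrains a cocycle.
So Z^1 = (sl_2)^18 in full: dim Z^1 = 54.
dim B^1 = 3: the coboundary map is injective because an irreducible image has centralizer 0 in sl_2.
Therefore dim X = 54 - 3 = 51.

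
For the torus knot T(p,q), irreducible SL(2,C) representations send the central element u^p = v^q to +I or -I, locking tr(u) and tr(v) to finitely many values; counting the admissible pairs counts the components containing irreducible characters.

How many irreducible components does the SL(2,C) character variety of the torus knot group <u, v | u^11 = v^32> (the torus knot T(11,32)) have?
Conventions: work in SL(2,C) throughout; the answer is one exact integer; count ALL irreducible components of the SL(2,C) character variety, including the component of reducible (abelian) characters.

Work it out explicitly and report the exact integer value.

For T(11,32): irreducibility forces the central element u^11 = v^32 to one of +I, -I.
This locks tr(u) to 2*cos(pi*alpha/11), alpha in 1..10, and tr(v) to 2*cos(pi*beta/32), beta in 1..31, on each component of irreducible characters.
The two central values (-1)^alpha I and (-1)^beta I must be the same matrix, so alpha and beta share a parity.
count pairs: odd alpha (5 choices) x odd beta (16), plus even alpha (5) x even beta (15): 5*16 + 5*15 = 155.
That is 155 components of irreducible characters, and with the reducible (abelian) component the total is 156.

156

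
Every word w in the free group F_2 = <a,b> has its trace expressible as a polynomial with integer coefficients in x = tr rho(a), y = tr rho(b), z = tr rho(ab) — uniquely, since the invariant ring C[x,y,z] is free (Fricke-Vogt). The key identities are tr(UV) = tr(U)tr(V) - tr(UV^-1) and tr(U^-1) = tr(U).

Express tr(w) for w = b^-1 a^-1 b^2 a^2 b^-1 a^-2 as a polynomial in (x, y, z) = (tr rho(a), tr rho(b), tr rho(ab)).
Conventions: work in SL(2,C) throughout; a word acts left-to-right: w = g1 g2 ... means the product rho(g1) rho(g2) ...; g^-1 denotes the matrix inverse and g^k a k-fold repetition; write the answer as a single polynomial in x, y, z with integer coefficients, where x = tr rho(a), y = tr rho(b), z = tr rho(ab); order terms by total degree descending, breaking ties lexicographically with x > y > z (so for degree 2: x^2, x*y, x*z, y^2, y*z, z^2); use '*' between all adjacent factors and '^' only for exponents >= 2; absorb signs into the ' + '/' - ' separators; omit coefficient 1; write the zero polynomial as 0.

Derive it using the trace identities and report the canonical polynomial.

tr(a^2) = tr(a)*tr(a) - tr(1)   [square of a] = x^2 - 2
tr(a b a) = tr(a)*tr(b a) - tr(b)   [square of a] = x*z - y
tr(a b a^2) = tr(a)*tr(a b a) - tr(a b)   [square of a] = x^2*z - x*y - z
tr(b a b a) = tr(a b)*tr(a b) - tr(1)   [split at a repeated a] = z^2 - 2
tr(b a b) = tr(b)*tr(a b) - tr(a)   [square of b] = y*z - x
tr(a b a^2 b) = tr(a)*tr(b a b a) - tr(b a b)   [square of a] = x*z^2 - y*z - x
tr(b a^2 b^-1 a) = tr(a b a^2)*tr(b) - tr(a b a^2 b)   [inverse elimination on b] = x^2*y*z - x*y^2 - x*z^2 + x
tr(b a^2 b^-1 a^-1) = tr(b a^2 b^-1)*tr(a) - tr(b a^2 b^-1 a)   [inverse elimination on a] = -x^2*y*z + x^3 + x*y^2 + x*z^2 - 3*x
tr(b^2) = tr(b)*tr(b) - tr(1)   [square of b] = y^2 - 2
tr(a b^2 a) = tr(a)*tr(b^2 a) - tr(b^2)   [square of a] = x*y*z - x^2 - y^2 + 2
tr(a b^2 a b) = tr(b)*tr(a b a b) - tr(a b a)   [square of b] = y*z^2 - x*z - y
tr(b^-1 a b^2 a) = tr(a b^2 a)*tr(b) - tr(a b^2 a b)   [inverse elimination on b] = x*y^2*z - x^2*y - y^3 - y*z^2 + x*z + 3*y
tr(b^3 a) = tr(b)*tr(b a b) - tr(b a)   [square of b] = y^2*z - x*y - z
tr(b^3) = tr(b)*tr(b^2) - tr(b)   [square of b] = y^3 - 3*y
tr(b^2 a^2 b) = tr(a)*tr(b^3 a) - tr(b^3)   [square of a] = x*y^2*z - x^2*y - y^3 - x*z + 3*y
tr(a b^2 a^2 b) = tr(a)*tr(b a b^2 a) - tr(b a b^2)   [square of a] = x*y*z^2 - x^2*z - y^2*z + z
tr(a b^2 a^2) = tr(a)*tr(a b^2 a) - tr(a b^2)   [square of a] = x^2*y*z - x^3 - x*y^2 - y*z + 3*x
tr(b a b^2 a^2 b) = tr(b)*tr(a b^2 a^2 b) - tr(a b^2 a^2)   [square of b] = x*y^2*z^2 - 2*x^2*y*z - y^3*z + x^3 + x*y^2 + 2*y*z - 3*x
tr(b a b a b a) = tr(b a b a)*tr(b a) - tr(a b)   [split at a repeated b] = z^3 - 3*z
tr(a^2 b a b a b) = tr(a)*tr(b a b a b a) - tr(b a b a b)   [square of a] = x*z^3 - y*z^2 - 2*x*z + y
tr(a^2 b a b a) = tr(a)*tr(b a b a^2) - tr(b a b a)   [square of a] = x^2*z^2 - x*y*z - x^2 - z^2 + 2
tr(b a b^2 a^2 b a) = tr(b)*tr(a^2 b a b a b) - tr(a^2 b a b a)   [square of b] = x*y*z^3 - x^2*z^2 - y^2*z^2 - x*y*z + x^2 + y^2 + z^2 - 2
tr(a b^2 a^2 b a^-1 b) = tr(b a b^2 a^2 b)*tr(a) - tr(b a b^2 a^2 b a)   [inverse elimination on a] = x^2*y^2*z^2 - 2*x^3*y*z - x*y^3*z - x*y*z^3 + x^4 + x^2*y^2 + x^2*z^2 + y^2*z^2 + 3*x*y*z - 4*x^2 - y^2 - z^2 + 2
tr(a^-1 b^-1 a b^2 a^2 b) = tr(a b^2 a^2 b a^-1)*tr(b) - tr(a b^2 a^2 b a^-1 b)   [inverse elimination on b] = -x^2*y^2*z^2 + 2*x^3*y*z + 2*x*y^3*z + x*y*z^3 - x^4 - 2*x^2*y^2 - x^2*z^2 - y^4 - y^2*z^2 - 4*x*y*z + 4*x^2 + 4*y^2 + z^2 - 2
tr(b^2 a^2 b^-1 a^-1 b^-1 a) = tr(a^-1 b^-1 a b^2 a^2)*tr(b) - tr(a^-1 b^-1 a b^2 a^2 b)   [inverse elimination on b] = x^2*y^2*z^2 - 2*x^3*y*z - x*y^3*z - x*y*z^3 + x^4 + x^2*y^2 + x^2*z^2 + 5*x*y*z - 4*x^2 - y^2 - z^2 + 2
tr(a^-1 b^-1 a^-1 b^2 a^2 b^-1) = tr(b^2 a^2 b^-1 a^-1 b^-1)*tr(a) - tr(b^2 a^2 b^-1 a^-1 b^-1 a)   [inverse elimination on a] = -x^2*y^2*z^2 + x^3*y*z + x*y^3*z + x*y*z^3 - 5*x*y*z + x^2 + y^2 + z^2 - 2
tr(a^-1 b^2 a^2 b) = tr(b^2 a^2 b)*tr(a) - tr(b^2 a^2 b a)   [inverse elimination on a] = x^2*y^2*z - x^3*y - x*y^3 - x*y*z^2 + y^2*z + 3*x*y - z
tr(a^-1 b^2 a^2 b^-1) = tr(a^-1 b^2 a^2)*tr(b) - tr(a^-1 b^2 a^2 b)   [inverse elimination on b] = -x^2*y^2*z + x^3*y + x*y^3 + x*y*z^2 - 4*x*y + z
tr(b^-1 a^-1 b^2 a^2 b^-1) = tr(a^-1 b^2 a^2 b^-1)*tr(b) - tr(a^-1 b^2 a^2)   [inverse elimination on b] = -x^2*y^3*z + x^3*y^2 + x*y^4 + x*y^2*z^2 - 4*x*y^2 + x
tr(b^-1 a^-1 b^2 a^2 b^-1 a^-2) = tr(a^-1 b^-1 a^-1 b^2 a^2 b^-1)*tr(a) - tr(a^-1 b^-1 a^-1 b^2 a^2 b^-1 a)   [inverse elimination on a] = -x^3*y^2*z^2 + x^4*y*z + 2*x^2*y^3*z + x^2*y*z^3 - x^3*y^2 - x*y^4 - x*y^2*z^2 - 5*x^2*y*z + x^3 + 5*x*y^2 + x*z^2 - 3*x

-x^3*y^2*z^2 + x^4*y*z + 2*x^2*y^3*z + x^2*y*z^3 - x^3*y^2 - x*y^4 - x*y^2*z^2 - 5*x^2*y*z + x^3 + 5*x*y^2 + x*z^2 - 3*x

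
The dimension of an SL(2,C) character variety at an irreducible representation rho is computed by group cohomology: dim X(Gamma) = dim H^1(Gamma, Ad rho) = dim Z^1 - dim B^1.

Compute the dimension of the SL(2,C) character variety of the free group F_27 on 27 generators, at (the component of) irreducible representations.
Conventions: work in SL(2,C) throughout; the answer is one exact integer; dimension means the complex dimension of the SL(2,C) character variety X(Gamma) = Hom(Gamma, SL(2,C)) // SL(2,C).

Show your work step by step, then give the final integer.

78

The free group F_27: 27 generators, no relators.
Z^1(Gamma, Ad rho) = (sl_2)^27: a cocycle is a free choice of one sl_2 vector per generator, so dim Z^1 = 3*27 = 81.
At an irreducible rho the centralizer of the image in sl_2 is 0, so the coboundary map sl_2 -> Z^1 is injective: dim B^1 = 3.
Therefore dim X = 81 - 3 = 78.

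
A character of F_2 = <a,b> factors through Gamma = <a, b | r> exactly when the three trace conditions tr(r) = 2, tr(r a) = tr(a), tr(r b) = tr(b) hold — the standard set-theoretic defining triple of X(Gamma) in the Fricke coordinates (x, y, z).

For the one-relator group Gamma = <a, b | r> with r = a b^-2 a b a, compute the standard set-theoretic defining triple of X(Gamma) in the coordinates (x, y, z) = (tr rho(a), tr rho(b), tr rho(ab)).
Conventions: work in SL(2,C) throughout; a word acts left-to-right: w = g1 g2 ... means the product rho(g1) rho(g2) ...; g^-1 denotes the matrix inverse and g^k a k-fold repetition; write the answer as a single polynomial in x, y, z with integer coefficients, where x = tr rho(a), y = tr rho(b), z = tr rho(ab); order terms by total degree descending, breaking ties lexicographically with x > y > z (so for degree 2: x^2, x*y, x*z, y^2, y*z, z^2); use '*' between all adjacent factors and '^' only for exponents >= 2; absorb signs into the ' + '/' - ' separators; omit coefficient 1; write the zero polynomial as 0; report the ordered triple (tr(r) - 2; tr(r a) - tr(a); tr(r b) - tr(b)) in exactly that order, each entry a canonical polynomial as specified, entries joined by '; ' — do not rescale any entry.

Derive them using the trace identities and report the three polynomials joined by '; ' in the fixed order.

next, tr(b a^2) = tr(a)*tr(b a) - tr(b) = x*z - y
next, tr(a b a^2) = tr(a)*tr(b a^2) - tr(b a) = x^2*z - x*y - z
next, tr(b a b a) = tr(a b)*tr(a b) - tr(1)   [split at repeated a] = z^2 - 2
tr(b a b) = tr(b)*tr(a b) - tr(a) = y*z - x
and tr(a b a^2 b) = tr(a)*tr(b a b a) - tr(b a b) = x*z^2 - y*z - x
tr(a b a^2 b^-1) = tr(a b a^2)*tr(b) - tr(a b a^2 b) = x^2*y*z - x*y^2 - x*z^2 + x
tr(a b^-2 a b a) = tr(a b a^2 b^-1)*tr(b) - tr(a b a^2) = x^2*y^2*z - x*y^3 - x*y*z^2 - x^2*z + 2*x*y + z
tr(a b a^3) = tr(a)*tr(a b a^2) - tr(a b a)  (reduce the a square) = x^3*z - x^2*y - 2*x*z + y
tr(a b a^3 b) = tr(a)*tr(a b a b a) - tr(a b a b)  (reduce the a square) = x^2*z^2 - x*y*z - x^2 - z^2 + 2
and tr(b^-1 a b a^3) = tr(a b a^3)*tr(b) - tr(a b a^3 b)  (eliminate b^-1) = x^3*y*z - x^2*y^2 - x^2*z^2 - x*y*z + x^2 + y^2 + z^2 - 2
next, tr(a b^-2 a b a^2) = tr(b^-1 a b a^3)*tr(b) - tr(b^-1 a b a^3 b)  (eliminate b^-1) = x^3*y^2*z - x^2*y^3 - x^2*y*z^2 - x^3*z - x*y^2*z + 2*x^2*y + y^3 + y*z^2 + 2*x*z - 3*y
tr(a b a b a b) = tr(b a b a)*tr(b a) - tr(a b)   [split at repeated b] = z^3 - 3*z
tr(b^-1 a b a b a) = tr(a b a b a)*tr(b) - tr(a b a b a b) = x*y*z^2 - y^2*z - z^3 - x*y + 3*z
tr(a b^-2 a b a b) = tr(b^-1 a b a b a)*tr(b) - tr(b^-1 a b a b a b) = x*y^2*z^2 - y^3*z - y*z^3 - x*y^2 - x*z^2 + 4*y*z + x
assemble the triple (tr(r) - 2; tr(r a) - x; tr(r b) - y)

x^2*y^2*z - x*y^3 - x*y*z^2 - x^2*z + 2*x*y + z - 2; x^3*y^2*z - x^2*y^3 - x^2*y*z^2 - x^3*z - x*y^2*z + 2*x^2*y + y^3 + y*z^2 + 2*x*z - x - 3*y; x*y^2*z^2 - y^3*z - y*z^3 - x*y^2 - x*z^2 + 4*y*z + x - y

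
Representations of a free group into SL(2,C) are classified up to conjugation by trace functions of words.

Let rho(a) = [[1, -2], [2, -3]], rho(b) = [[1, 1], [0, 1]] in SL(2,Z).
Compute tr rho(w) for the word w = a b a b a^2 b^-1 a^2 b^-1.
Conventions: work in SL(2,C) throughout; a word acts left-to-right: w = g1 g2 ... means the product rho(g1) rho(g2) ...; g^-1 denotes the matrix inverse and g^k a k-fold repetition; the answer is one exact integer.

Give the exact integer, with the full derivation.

-34

rho(a) = [[1, -2], [2, -3]]
... * rho(b) = [[1, 1], [0, 1]]  ->  [[1, -1], [2, -1]]
... * rho(a) = [[1, -2], [2, -3]]  ->  [[-1, 1], [0, -1]]
... * rho(b) = [[1, 1], [0, 1]]  ->  [[-1, 0], [0, -1]]
... * rho(a) = [[1, -2], [2, -3]]  ->  [[-1, 2], [-2, 3]]
... * rho(a) = [[1, -2], [2, -3]]  ->  [[3, -4], [4, -5]]
... * rho(b^-1) = [[1, -1], [0, 1]]  ->  [[3, -7], [4, -9]]
... * rho(a) = [[1, -2], [2, -3]]  ->  [[-11, 15], [-14, 19]]
... * rho(a) = [[1, -2], [2, -3]]  ->  [[19, -23], [24, -29]]
... * rho(b^-1) = [[1, -1], [0, 1]]  ->  [[19, -42], [24, -53]]
tr = 19 + -53 = -34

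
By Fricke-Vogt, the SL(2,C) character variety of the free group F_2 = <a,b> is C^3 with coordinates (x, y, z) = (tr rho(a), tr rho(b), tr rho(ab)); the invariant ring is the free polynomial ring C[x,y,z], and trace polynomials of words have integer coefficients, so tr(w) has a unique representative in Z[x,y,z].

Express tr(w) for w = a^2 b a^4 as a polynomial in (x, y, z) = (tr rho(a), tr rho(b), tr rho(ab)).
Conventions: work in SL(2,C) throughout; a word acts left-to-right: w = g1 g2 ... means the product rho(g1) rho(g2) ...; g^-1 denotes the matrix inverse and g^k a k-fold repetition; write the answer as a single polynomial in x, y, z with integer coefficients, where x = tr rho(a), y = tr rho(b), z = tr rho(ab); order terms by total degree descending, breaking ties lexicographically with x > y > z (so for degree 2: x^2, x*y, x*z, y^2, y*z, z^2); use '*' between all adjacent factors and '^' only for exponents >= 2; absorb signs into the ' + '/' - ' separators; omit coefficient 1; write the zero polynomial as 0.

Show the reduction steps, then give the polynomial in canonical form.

x^5*z - x^4*y - 4*x^3*z + 3*x^2*y + 3*x*z - y

trace(b a^2) = trace(a)*trace(b a) - trace(b) = x*z - y
so trace(a b a^2) = trace(a)*trace(b a^2) - trace(b a) = x^2*z - x*y - z
trace(a^2 b a^2) = trace(a)*trace(a b a^2) - trace(a b a) = x^3*z - x^2*y - 2*x*z + y
reduce: trace(a^4 b a) = trace(a)*trace(a^2 b a^2) - trace(a^2 b a) = x^4*z - x^3*y - 3*x^2*z + 2*x*y + z
trace(a^2 b a^4) = trace(a)*trace(a^4 b a) - trace(a^4 b) = x^5*z - x^4*y - 4*x^3*z + 3*x^2*y + 3*x*z - y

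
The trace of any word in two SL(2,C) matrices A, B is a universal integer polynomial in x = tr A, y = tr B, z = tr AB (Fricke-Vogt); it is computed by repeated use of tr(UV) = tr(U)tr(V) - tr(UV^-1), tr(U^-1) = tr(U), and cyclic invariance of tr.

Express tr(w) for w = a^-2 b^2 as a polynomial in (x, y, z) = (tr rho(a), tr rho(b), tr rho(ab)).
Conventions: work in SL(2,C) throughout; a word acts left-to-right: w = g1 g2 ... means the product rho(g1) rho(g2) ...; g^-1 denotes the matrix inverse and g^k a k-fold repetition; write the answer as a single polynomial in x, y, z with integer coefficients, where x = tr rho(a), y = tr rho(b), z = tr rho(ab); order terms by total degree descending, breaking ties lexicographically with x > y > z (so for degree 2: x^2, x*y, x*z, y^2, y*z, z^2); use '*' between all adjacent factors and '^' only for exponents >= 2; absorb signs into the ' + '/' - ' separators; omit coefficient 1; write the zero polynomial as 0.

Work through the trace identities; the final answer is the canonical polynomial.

trace(b^2) = trace(b) * trace(b) - trace(1)   [square of b] = y^2 - 2
trace(b^2 a) = trace(b) * trace(a b) - trace(a)   [square of b] = y*z - x
trace(a^-1 b^2) = trace(b^2) * trace(a) - trace(b^2 a)   [inverse elimination on a] = x*y^2 - y*z - x
trace(a^-2 b^2) = trace(a^-1 b^2) * trace(a) - trace(a^-1 b^2 a)   [inverse elimination on a] = x^2*y^2 - x*y*z - x^2 - y^2 + 2

x^2*y^2 - x*y*z - x^2 - y^2 + 2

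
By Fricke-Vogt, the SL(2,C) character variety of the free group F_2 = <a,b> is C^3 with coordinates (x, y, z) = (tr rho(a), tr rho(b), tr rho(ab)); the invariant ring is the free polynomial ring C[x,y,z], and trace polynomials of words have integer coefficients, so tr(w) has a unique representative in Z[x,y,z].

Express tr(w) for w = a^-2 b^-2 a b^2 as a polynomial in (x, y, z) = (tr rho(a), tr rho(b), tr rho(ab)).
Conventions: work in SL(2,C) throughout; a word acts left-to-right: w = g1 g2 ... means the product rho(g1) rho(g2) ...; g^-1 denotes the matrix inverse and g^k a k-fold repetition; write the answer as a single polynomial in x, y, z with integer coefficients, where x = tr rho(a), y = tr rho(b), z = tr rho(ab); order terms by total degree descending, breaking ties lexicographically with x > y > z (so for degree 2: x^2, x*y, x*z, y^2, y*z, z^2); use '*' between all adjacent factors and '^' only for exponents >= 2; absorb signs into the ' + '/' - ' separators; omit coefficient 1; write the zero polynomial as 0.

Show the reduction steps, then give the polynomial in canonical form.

-x^2*y^3*z + x^3*y^2 + x*y^4 + x*y^2*z^2 - 4*x*y^2 + x

and tr(b^2) = tr(b)*tr(b) - tr(1)   [square of b] = y^2 - 2
tr(b^2 a) = tr(b)*tr(a b) - tr(a)   [square of b] = y*z - x
tr(b^2 a^-1) = tr(b^2)*tr(a) - tr(b^2 a)   [inverse elimination on a] = x*y^2 - y*z - x
tr(b a b^2) = tr(b)*tr(b a b) - tr(b a)   [square of b] = y^2*z - x*y - z
and tr(a b a b) = tr(b a)*tr(b a) - tr(1)   [split at a repeated b] = z^2 - 2
tr(a b a) = tr(a)*tr(b a) - tr(b)   [square of a] = x*z - y
tr(b a b^2 a) = tr(b)*tr(a b a b) - tr(a b a)   [square of b] = y*z^2 - x*z - y
next, tr(a^-1 b a b^2) = tr(b a b^2)*tr(a) - tr(b a b^2 a)   [inverse elimination on a] = x*y^2*z - x^2*y - y*z^2 + y
tr(a b^2 a^-2 b) = tr(a^-1 b a b^2)*tr(a) - tr(a^-1 b a b^2 a)   [inverse elimination on a] = x^2*y^2*z - x^3*y - x*y*z^2 - y^2*z + 2*x*y + z
and tr(b^-1 a b^2 a^-2) = tr(a b^2 a^-2)*tr(b) - tr(a b^2 a^-2 b)   [inverse elimination on b] = -x^2*y^2*z + x^3*y + x*y^3 + x*y*z^2 - 3*x*y - z
and tr(a^-2 b^-2 a b^2) = tr(b^-1 a b^2 a^-2)*tr(b) - tr(b^-1 a b^2 a^-2 b)   [inverse elimination on b] = -x^2*y^3*z + x^3*y^2 + x*y^4 + x*y^2*z^2 - 4*x*y^2 + x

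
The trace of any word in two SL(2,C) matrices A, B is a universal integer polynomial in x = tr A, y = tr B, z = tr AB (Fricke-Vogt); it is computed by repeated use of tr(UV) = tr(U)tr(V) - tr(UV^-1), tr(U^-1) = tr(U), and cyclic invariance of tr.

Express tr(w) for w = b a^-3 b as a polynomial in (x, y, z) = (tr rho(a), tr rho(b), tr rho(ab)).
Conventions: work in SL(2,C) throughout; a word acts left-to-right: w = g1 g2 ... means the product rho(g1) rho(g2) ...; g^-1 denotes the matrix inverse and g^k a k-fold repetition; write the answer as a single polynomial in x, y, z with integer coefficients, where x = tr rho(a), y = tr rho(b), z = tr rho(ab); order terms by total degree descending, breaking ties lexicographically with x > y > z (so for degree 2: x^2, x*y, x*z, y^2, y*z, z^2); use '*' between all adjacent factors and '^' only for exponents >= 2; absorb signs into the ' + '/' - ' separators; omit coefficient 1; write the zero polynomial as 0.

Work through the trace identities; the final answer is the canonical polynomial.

x^3*y^2 - x^2*y*z - x^3 - 2*x*y^2 + y*z + 3*x

trace(b^2) = trace(b)*trace(b) - trace(1)   [square of b] = y^2 - 2
trace(b^2 a) = trace(b)*trace(a b) - trace(a)   [square of b] = y*z - x
trace(b^2 a^-1) = trace(b^2)*trace(a) - trace(b^2 a)   [inverse elimination on a] = x*y^2 - y*z - x
trace(a^-1 b^2 a^-1) = trace(b^2 a^-1)*trace(a) - trace(b^2)   [inverse elimination on a] = x^2*y^2 - x*y*z - x^2 - y^2 + 2
trace(b a^-3 b) = trace(a^-1 b^2 a^-1)*trace(a) - trace(a^-1 b^2)   [inverse elimination on a] = x^3*y^2 - x^2*y*z - x^3 - 2*x*y^2 + y*z + 3*x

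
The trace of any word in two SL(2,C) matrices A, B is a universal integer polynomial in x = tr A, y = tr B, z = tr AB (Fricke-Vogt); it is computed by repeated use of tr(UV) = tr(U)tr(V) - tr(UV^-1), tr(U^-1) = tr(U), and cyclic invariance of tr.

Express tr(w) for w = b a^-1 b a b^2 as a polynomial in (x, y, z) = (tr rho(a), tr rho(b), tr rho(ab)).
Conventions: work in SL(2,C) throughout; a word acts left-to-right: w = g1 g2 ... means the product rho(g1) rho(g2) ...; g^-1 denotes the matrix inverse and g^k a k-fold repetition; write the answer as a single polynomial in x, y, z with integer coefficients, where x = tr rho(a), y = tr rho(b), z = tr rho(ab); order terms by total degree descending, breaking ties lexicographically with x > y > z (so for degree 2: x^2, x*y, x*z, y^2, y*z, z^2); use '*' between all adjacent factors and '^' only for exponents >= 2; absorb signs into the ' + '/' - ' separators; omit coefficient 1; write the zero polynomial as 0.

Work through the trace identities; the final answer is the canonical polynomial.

and tr(a b^2) = tr(b) * tr(a b) - tr(a) = y*z - x
next, tr(a b^3) = tr(b) * tr(a b^2) - tr(a b) = y^2*z - x*y - z
tr(b a b^3) = tr(b) * tr(a b^3) - tr(a b^2) = y^3*z - x*y^2 - 2*y*z + x
tr(a b a b) = tr(a b) * tr(a b) - tr(1) = z^2 - 2
and tr(a b a) = tr(a) * tr(b a) - tr(b) = x*z - y
tr(a b a b^2) = tr(b) * tr(a b a b) - tr(a b a) = y*z^2 - x*z - y
and tr(b a b^3 a) = tr(b) * tr(a b a b^2) - tr(a b a b) = y^2*z^2 - x*y*z - y^2 - z^2 + 2
tr(b a^-1 b a b^2) = tr(b a b^3) * tr(a) - tr(b a b^3 a) = x*y^3*z - x^2*y^2 - y^2*z^2 - x*y*z + x^2 + y^2 + z^2 - 2

x*y^3*z - x^2*y^2 - y^2*z^2 - x*y*z + x^2 + y^2 + z^2 - 2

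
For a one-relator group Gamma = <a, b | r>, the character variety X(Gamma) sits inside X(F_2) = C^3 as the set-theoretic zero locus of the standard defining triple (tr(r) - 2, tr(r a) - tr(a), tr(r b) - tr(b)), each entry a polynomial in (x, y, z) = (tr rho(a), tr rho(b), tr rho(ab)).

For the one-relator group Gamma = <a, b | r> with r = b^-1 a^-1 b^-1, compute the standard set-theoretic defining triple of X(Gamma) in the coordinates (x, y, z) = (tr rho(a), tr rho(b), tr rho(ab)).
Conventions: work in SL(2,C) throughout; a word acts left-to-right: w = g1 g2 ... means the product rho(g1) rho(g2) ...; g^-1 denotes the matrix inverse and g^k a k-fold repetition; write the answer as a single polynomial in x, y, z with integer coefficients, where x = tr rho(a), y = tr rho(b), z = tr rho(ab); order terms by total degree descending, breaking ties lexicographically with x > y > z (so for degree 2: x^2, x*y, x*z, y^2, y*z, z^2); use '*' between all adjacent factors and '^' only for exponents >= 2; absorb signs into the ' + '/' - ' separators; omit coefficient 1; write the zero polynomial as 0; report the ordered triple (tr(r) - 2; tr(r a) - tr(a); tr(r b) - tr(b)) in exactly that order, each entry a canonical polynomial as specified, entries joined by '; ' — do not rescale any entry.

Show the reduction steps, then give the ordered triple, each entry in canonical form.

y*z - x - 2; x*y*z - x^2 - z^2 - x + 2; -y + z

tr(a^-1) = tr(a) = x
tr(a^-1 b) = tr(b) tr(a) - tr(b a) = x*y - z
reduce: tr(b^-1 a^-1) = tr(a^-1) tr(b) - tr(a^-1 b) = z
tr(b^-1 a^-1 b^-1) = tr(b^-1 a^-1) tr(b) - tr(b^-1 a^-1 b) = y*z - x
reduce: tr(b^-1 a b^-1) = tr(b^-1 a) tr(b) - tr(b^-1 a b)   [inverse elimination on b] = x*y^2 - y*z - x
so tr(a^2) = tr(a) tr(a) - tr(1)   [square of a] = x^2 - 2
tr(a^2 b) = tr(a) tr(b a) - tr(b)   [square of a] = x*z - y
tr(a b^-1 a) = tr(a^2) tr(b) - tr(a^2 b)   [inverse elimination on b] = x^2*y - x*z - y
tr(a b a b) = tr(a b) tr(a b) - tr(1)   [split at a repeated a] = z^2 - 2
tr(a b^-1 a b) = tr(a b a) tr(b) - tr(a b a b)   [inverse elimination on b] = x*y*z - y^2 - z^2 + 2
reduce: tr(b^-1 a b^-1 a) = tr(a b^-1 a) tr(b) - tr(a b^-1 a b)   [inverse elimination on b] = x^2*y^2 - 2*x*y*z + z^2 - 2
so tr(b^-1 a^-1 b^-1 a) = tr(b^-1 a b^-1) tr(a) - tr(b^-1 a b^-1 a)   [inverse elimination on a] = x*y*z - x^2 - z^2 + 2
assemble the triple (tr(r) - 2; tr(r a) - x; tr(r b) - y)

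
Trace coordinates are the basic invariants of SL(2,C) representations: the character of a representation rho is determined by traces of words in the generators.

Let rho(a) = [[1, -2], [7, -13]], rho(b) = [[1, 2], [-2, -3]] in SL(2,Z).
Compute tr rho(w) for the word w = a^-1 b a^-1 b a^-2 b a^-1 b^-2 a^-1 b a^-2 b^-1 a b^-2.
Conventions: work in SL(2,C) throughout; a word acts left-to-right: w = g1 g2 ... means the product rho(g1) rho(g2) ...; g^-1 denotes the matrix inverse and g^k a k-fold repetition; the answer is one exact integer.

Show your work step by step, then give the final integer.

-85146075747938

rho(a^-1) = [[-13, 2], [-7, 1]]
... * rho(b) = [[1, 2], [-2, -3]]  ->  [[-17, -32], [-9, -17]]
... * rho(a^-1) = [[-13, 2], [-7, 1]]  ->  [[445, -66], [236, -35]]
... * rho(b) = [[1, 2], [-2, -3]]  ->  [[577, 1088], [306, 577]]
... * rho(a^-1) = [[-13, 2], [-7, 1]]  ->  [[-15117, 2242], [-8017, 1189]]
... * rho(a^-1) = [[-13, 2], [-7, 1]]  ->  [[180827, -27992], [95898, -14845]]
... * rho(b) = [[1, 2], [-2, -3]]  ->  [[236811, 445630], [125588, 236331]]
... * rho(a^-1) = [[-13, 2], [-7, 1]]  ->  [[-6197953, 919252], [-3286961, 487507]]
... * rho(b^-1) = [[-3, -2], [2, 1]]  ->  [[20432363, 13315158], [10835897, 7061429]]
... * rho(b^-1) = [[-3, -2], [2, 1]]  ->  [[-34666773, -27549568], [-18384833, -14610365]]
... * rho(a^-1) = [[-13, 2], [-7, 1]]  ->  [[643515025, -96883114], [341275384, -51380031]]
... * rho(b) = [[1, 2], [-2, -3]]  ->  [[837281253, 1577679392], [444035446, 836690861]]
... * rho(a^-1) = [[-13, 2], [-7, 1]]  ->  [[-21928412033, 3252241898], [-11629296825, 1724761753]]
... * rho(a^-1) = [[-13, 2], [-7, 1]]  ->  [[262303663143, -40604582168], [139107526454, -21533831897]]
... * rho(b^-1) = [[-3, -2], [2, 1]]  ->  [[-868120153765, -565211908454], [-460390243156, -299748884805]]
... * rho(a) = [[1, -2], [7, -13]]  ->  [[-4824603512943, 9083995117432], [-2558632436791, 4817515988777]]
... * rho(b^-1) = [[-3, -2], [2, 1]]  ->  [[32641800773693, 18733202143318], [17310929287927, 9934780862359]]
... * rho(b^-1) = [[-3, -2], [2, 1]]  ->  [[-60458998034443, -46550399404068], [-32063226139063, -24687077713495]]
tr = -60458998034443 + -24687077713495 = -85146075747938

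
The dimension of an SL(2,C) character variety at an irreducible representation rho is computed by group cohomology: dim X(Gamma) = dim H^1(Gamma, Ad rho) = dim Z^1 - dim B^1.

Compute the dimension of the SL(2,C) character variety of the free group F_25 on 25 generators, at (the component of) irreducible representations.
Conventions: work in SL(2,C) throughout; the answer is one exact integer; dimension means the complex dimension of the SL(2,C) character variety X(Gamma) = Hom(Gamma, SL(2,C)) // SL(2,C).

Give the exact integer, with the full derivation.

72

Gamma = F_25 has 25 generators and no relators.
So Z^1 = (sl_2)^25 in full: dim Z^1 = 75.
dim B^1 = 3: the coboundary map is injective because an irreducible image has centralizer 0 in sl_2.
dim X = dim H^1 = dim Z^1 - dim B^1 = 75 - 3 = 72.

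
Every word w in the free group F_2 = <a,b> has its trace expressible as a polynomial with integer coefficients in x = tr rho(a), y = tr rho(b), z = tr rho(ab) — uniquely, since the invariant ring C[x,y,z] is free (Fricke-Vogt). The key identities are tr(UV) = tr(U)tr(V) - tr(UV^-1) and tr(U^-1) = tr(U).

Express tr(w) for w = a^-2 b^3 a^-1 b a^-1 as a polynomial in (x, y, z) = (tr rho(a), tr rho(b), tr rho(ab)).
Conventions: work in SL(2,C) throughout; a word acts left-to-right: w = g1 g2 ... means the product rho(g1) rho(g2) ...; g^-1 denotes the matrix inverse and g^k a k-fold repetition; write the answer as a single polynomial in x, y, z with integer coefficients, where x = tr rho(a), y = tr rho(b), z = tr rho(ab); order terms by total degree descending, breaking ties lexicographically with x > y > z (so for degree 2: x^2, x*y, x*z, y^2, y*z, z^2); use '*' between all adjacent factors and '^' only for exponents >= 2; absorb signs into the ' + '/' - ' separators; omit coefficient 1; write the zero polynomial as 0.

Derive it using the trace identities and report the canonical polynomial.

trace(b^2) = trace(b) trace(b) - trace(1)   [square of b] = y^2 - 2
trace(b^3) = trace(b) trace(b^2) - trace(b)   [square of b] = y^3 - 3*y
trace(b^4) = trace(b) trace(b^3) - trace(b^2)   [square of b] = y^4 - 4*y^2 + 2
apply: trace(b a b) = trace(b) trace(a b) - trace(a)   [square of b] = y*z - x
trace(b^2 a b) = trace(b) trace(b a b) - trace(b a)   [square of b] = y^2*z - x*y - z
trace(b^4 a) = trace(b) trace(b^2 a b) - trace(b^2 a)   [square of b] = y^3*z - x*y^2 - 2*y*z + x
trace(b^4 a^-1) = trace(b^4) trace(a) - trace(b^4 a)   [inverse elimination on a] = x*y^4 - y^3*z - 3*x*y^2 + 2*y*z + x
trace(b a^-2 b^3) = trace(b^4 a^-1) trace(a) - trace(b^4)   [inverse elimination on a] = x^2*y^4 - x*y^3*z - 3*x^2*y^2 - y^4 + 2*x*y*z + x^2 + 4*y^2 - 2
trace(a b a b) = trace(a b) trace(a b) - trace(1)   [split at a repeated a] = z^2 - 2
trace(a b a) = trace(a) trace(b a) - trace(b)   [square of a] = x*z - y
use: trace(b a b a b) = trace(b) trace(a b a b) - trace(a b a)   [square of b] = y*z^2 - x*z - y
use: trace(b^3 a b a) = trace(b) trace(b a b a b) - trace(b a b a)   [square of b] = y^2*z^2 - x*y*z - y^2 - z^2 + 2
apply: trace(a^-1 b^3 a b) = trace(b^3 a b) trace(a) - trace(b^3 a b a)   [inverse elimination on a] = x*y^3*z - x^2*y^2 - y^2*z^2 - x*y*z + x^2 + y^2 + z^2 - 2
trace(b a^-2 b^3 a) = trace(a^-1 b^3 a b) trace(a) - trace(a^-1 b^3 a b a)   [inverse elimination on a] = x^2*y^3*z - x^3*y^2 - x*y^2*z^2 - x^2*y*z - y^3*z + x^3 + 2*x*y^2 + x*z^2 + 2*y*z - 3*x
trace(a^-1 b^3 a^-1 b a^-1) = trace(b a^-2 b^3) trace(a) - trace(b a^-2 b^3 a)   [inverse elimination on a] = x^3*y^4 - 2*x^2*y^3*z - 2*x^3*y^2 - x*y^4 + x*y^2*z^2 + 3*x^2*y*z + y^3*z + 2*x*y^2 - x*z^2 - 2*y*z + x
apply: trace(a^-1 b^3 a^-1 b) = trace(b a^-1 b^3) trace(a) - trace(b a^-1 b^3 a)   [inverse elimination on a] = x^2*y^4 - 2*x*y^3*z - 2*x^2*y^2 + y^2*z^2 + 3*x*y*z - y^2 - z^2 + 2
apply: trace(a^-2 b^3 a^-1 b a^-1) = trace(a^-1 b^3 a^-1 b a^-1) trace(a) - trace(a^-1 b^3 a^-1 b)   [inverse elimination on a] = x^4*y^4 - 2*x^3*y^3*z - 2*x^4*y^2 - 2*x^2*y^4 + x^2*y^2*z^2 + 3*x^3*y*z + 3*x*y^3*z + 4*x^2*y^2 - x^2*z^2 - y^2*z^2 - 5*x*y*z + x^2 + y^2 + z^2 - 2

x^4*y^4 - 2*x^3*y^3*z - 2*x^4*y^2 - 2*x^2*y^4 + x^2*y^2*z^2 + 3*x^3*y*z + 3*x*y^3*z + 4*x^2*y^2 - x^2*z^2 - y^2*z^2 - 5*x*y*z + x^2 + y^2 + z^2 - 2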